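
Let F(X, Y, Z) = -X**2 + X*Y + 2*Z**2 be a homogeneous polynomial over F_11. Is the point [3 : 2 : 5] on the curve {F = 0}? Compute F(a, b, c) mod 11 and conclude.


F(3,2,5) ≡ 3 (mod 11); P is NOT on the curve.

Evaluate F(3, 2, 5) term-by-term (mod 11).
  -X**2 ↦ -1·9·1·1 = -9
  X*Y ↦ 1·3·2·1 = 6
  2*Z**2 ↦ 2·1·1·25 = 50
Sum: F(3, 2, 5) = (-9) + (6) + (50) = 47.
Reducing mod 11: 47 ≡ 3 (mod 11).
Since F(a, b, c) ≡ 3 ≠ 0 (mod 11), P does NOT lie on the curve.


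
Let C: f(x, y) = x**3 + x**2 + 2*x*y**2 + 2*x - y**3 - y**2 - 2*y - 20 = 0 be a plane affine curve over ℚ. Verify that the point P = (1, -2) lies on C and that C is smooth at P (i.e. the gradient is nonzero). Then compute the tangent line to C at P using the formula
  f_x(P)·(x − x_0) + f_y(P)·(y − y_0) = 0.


Tangent line at P: 15*x - 18*y - 51 = 0.

Step 1: f(1, -2) = 0, so P lies on C.
Step 2: partial derivatives
  f_x(x, y) = 3*x**2 + 2*x + 2*y**2 + 2, f_y(x, y) = 4*x*y - 3*y**2 - 2*y - 2.
  f_x(P) = 15, f_y(P) = -18 (gradient nonzero, so P is smooth).
Step 3: tangent line at P: 15·(x − 1) + -18·(y − -2) = 0.
Expanding: 15*x - 18*y - 51 = 0.


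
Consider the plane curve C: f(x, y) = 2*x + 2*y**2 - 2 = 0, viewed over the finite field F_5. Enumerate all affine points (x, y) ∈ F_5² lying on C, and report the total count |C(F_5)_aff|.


Affine F_5-points: {(0, 1), (0, 4), (1, 0), (2, 2), (2, 3)}; count = 5.

For each of the 25 pairs (x, y) ∈ F_5², evaluate f(x, y) mod 5. Record the zeros.
  x = 0: [0↦3, 1↦0, 2↦1, 3↦1, 4↦0]  zeros at y ∈ {1, 4}
  x = 1: [0↦0, 1↦2, 2↦3, 3↦3, 4↦2]  zeros at y ∈ {0}
  x = 2: [0↦2, 1↦4, 2↦0, 3↦0, 4↦4]  zeros at y ∈ {2, 3}
  x = 3: [0↦4, 1↦1, 2↦2, 3↦2, 4↦1]  zeros at y ∈ ∅
  x = 4: [0↦1, 1↦3, 2↦4, 3↦4, 4↦3]  zeros at y ∈ ∅
Collecting zeros: affine points = {(0, 1), (0, 4), (1, 0), (2, 2), (2, 3)}.
Total count |C(F_5)_aff| = 5.


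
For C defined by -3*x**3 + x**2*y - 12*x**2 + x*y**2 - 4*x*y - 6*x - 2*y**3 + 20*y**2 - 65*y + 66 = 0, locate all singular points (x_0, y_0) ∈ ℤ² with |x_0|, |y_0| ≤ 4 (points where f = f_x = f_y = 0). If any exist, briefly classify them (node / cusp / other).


Singular points: {(-1, 3)}; classification: cusp.

Compute partial derivatives:
  f_x = -9*x**2 + 2*x*y - 24*x + y**2 - 4*y - 6.
  f_y = x**2 + 2*x*y - 4*x - 6*y**2 + 40*y - 65.
Scan x_0 ∈ {−4, ..., 4}. For each x_0, f_y(x_0, y) is a polynomial in y; find its integer roots y ∈ {−4, ..., 4}, then test f_x and f at those candidates.
  x = -4: f_y(-4, y) = -6*y**2 + 32*y - 33; no integer root y with |y| ≤ 4.
  x = -3: f_y(-3, y) = -6*y**2 + 34*y - 44; vanishes at y ∈ {2}. (-3, 2): f_x = -31 ≠ 0.
  x = -2: f_y(-2, y) = -6*y**2 + 36*y - 53; no integer root y with |y| ≤ 4.
  x = -1: f_y(-1, y) = -6*y**2 + 38*y - 60; vanishes at y ∈ {3}. (-1, 3): f_x = 0, f = 0 — SINGULAR.
  x = 0: f_y(0, y) = -6*y**2 + 40*y - 65; no integer root y with |y| ≤ 4.
  x = 1: f_y(1, y) = -6*y**2 + 42*y - 68; no integer root y with |y| ≤ 4.
  x = 2: f_y(2, y) = -6*y**2 + 44*y - 69; no integer root y with |y| ≤ 4.
  x = 3: f_y(3, y) = -6*y**2 + 46*y - 68; vanishes at y ∈ {2}. (3, 2): f_x = -151 ≠ 0.
  x = 4: f_y(4, y) = -6*y**2 + 48*y - 65; no integer root y with |y| ≤ 4.
Only singular point on the grid: (-1, 3).
Classify: substitute x = -1 + u, y = 3 + v and expand: f = -3*u**3 + u**2*v + u*v**2 - 2*v**3 + v**2.
No constant or linear terms (consistent with a singular point). Quadratic part: v**2. Cubic part: -3*u**3 + u**2*v + u*v**2 - 2*v**3.
The quadratic part v**2 is a perfect square, so there is a single (double) tangent line v = 0, i.e. y = 3. Restricting the cubic part to that line (v = 0) leaves -3*u**3 ≠ 0, so f is not divisible by v and the branch is v² ≈ 3*u**3 to lowest order — this is a cusp.
Classification: cusp.


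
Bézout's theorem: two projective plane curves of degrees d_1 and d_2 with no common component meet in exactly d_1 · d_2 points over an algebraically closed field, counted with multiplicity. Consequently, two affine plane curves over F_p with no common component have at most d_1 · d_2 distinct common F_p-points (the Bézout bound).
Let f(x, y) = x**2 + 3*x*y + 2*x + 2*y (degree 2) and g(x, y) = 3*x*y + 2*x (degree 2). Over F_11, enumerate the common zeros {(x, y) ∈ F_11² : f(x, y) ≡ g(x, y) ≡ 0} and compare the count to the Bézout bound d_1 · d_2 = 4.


Common zeros: {(0, 0), (4, 3), (7, 3)}; count = 3; Bézout bound = 4.

deg(f) = 2, deg(g) = 2, so Bézout bound = 4.
Scan x ∈ F_11. For each x, list the y ∈ F_11 with f(x, y) ≡ 0 and those with g(x, y) ≡ 0 (mod 11); the common zeros in that column are the intersection.
  x = 0: f ≡ 0 at y ∈ {0}; g ≡ 0 at y ∈ {0, 1, 2, 3, 4, 5, 6, 7, 8, 9, 10}; common: {0}.
  x = 1: f ≡ 0 at y ∈ {6}; g ≡ 0 at y ∈ {3}; common: ∅.
  x = 2: f ≡ 0 at y ∈ {10}; g ≡ 0 at y ∈ {3}; common: ∅.
  x = 3: f ≡ 0 at y ∈ ∅; g ≡ 0 at y ∈ {3}; common: ∅.
  x = 4: f ≡ 0 at y ∈ {3}; g ≡ 0 at y ∈ {3}; common: {3}.
  x = 5: f ≡ 0 at y ∈ {7}; g ≡ 0 at y ∈ {3}; common: ∅.
  x = 6: f ≡ 0 at y ∈ {2}; g ≡ 0 at y ∈ {3}; common: ∅.
  x = 7: f ≡ 0 at y ∈ {3}; g ≡ 0 at y ∈ {3}; common: {3}.
  x = 8: f ≡ 0 at y ∈ {2}; g ≡ 0 at y ∈ {3}; common: ∅.
  x = 9: f ≡ 0 at y ∈ {0}; g ≡ 0 at y ∈ {3}; common: ∅.
  x = 10: f ≡ 0 at y ∈ {10}; g ≡ 0 at y ∈ {3}; common: ∅.
Collecting: common zeros = {(0, 0), (4, 3), (7, 3)}, so the count is 3.
Comparison with the Bézout bound: 3 ≤ 4 = deg(f)·deg(g), as expected for curves with no common component (the affine F_11-count falls short of the bound because intersections may lie at infinity, over extension fields, or carry multiplicity).


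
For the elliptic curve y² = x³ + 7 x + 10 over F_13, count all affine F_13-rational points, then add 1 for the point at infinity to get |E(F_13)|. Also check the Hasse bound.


Affine points = {(0, 6), (0, 7), (5, 1), (5, 12), (7, 5), (7, 8), (9, 3), (9, 10), (10, 1), (10, 12), (11, 1), (11, 12)}; affine count = 12; |E(F_13)| = 13.

Discriminant check: Δ ∝ 4a³ + 27b² = 4·7³ + 27·10² = 4·343 + 27·100 ≡ 3 (mod 13). Nonzero ⇒ E is nonsingular.
For each x ∈ F_13, compute rhs = x³ + 7·x + 10 mod 13, then count y ∈ F_13 with y² ≡ rhs.
  x = 0: rhs = 10, matching y values: 6, 7 (2 points).
  x = 1: rhs = 5, matching y values: none (0 points).
  x = 2: rhs = 6, matching y values: none (0 points).
  x = 3: rhs = 6, matching y values: none (0 points).
  x = 4: rhs = 11, matching y values: none (0 points).
  x = 5: rhs = 1, matching y values: 1, 12 (2 points).
  x = 6: rhs = 8, matching y values: none (0 points).
  x = 7: rhs = 12, matching y values: 5, 8 (2 points).
  x = 8: rhs = 6, matching y values: none (0 points).
  x = 9: rhs = 9, matching y values: 3, 10 (2 points).
  x = 10: rhs = 1, matching y values: 1, 12 (2 points).
  x = 11: rhs = 1, matching y values: 1, 12 (2 points).
  x = 12: rhs = 2, matching y values: none (0 points).
Total affine count: 12.
Full point count |E(F_13)| = 12 + 1 = 13.
Hasse bound: |13 − (13+1)| = |-1| = 1 ≤ 2√13 ≈ 7.2111 ✓.


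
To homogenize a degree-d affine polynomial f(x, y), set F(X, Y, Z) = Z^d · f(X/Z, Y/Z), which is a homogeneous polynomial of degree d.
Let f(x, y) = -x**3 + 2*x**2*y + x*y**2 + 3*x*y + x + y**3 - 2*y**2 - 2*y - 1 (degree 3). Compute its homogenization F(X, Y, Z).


F(X, Y, Z) = -X**3 + 2*X**2*Y + X*Y**2 + 3*X*Y*Z + X*Z**2 + Y**3 - 2*Y**2*Z - 2*Y*Z**2 - Z**3

deg(f) = 3.
Substitute x = X/Z, y = Y/Z into f, then multiply by Z^3.
  monomial -1·x^3·y^0 ↦ -1·X^3·Y^0·Z^0.
  monomial 2·x^2·y^1 ↦ 2·X^2·Y^1·Z^0.
  monomial 1·x^1·y^2 ↦ 1·X^1·Y^2·Z^0.
  monomial 3·x^1·y^1 ↦ 3·X^1·Y^1·Z^1.
  monomial 1·x^1·y^0 ↦ 1·X^1·Y^0·Z^2.
  monomial 1·x^0·y^3 ↦ 1·X^0·Y^3·Z^0.
  monomial -2·x^0·y^2 ↦ -2·X^0·Y^2·Z^1.
  monomial -2·x^0·y^1 ↦ -2·X^0·Y^1·Z^2.
  monomial -1·x^0·y^0 ↦ -1·X^0·Y^0·Z^3.
Collecting: F(X, Y, Z) = -X**3 + 2*X**2*Y + X*Y**2 + 3*X*Y*Z + X*Z**2 + Y**3 - 2*Y**2*Z - 2*Y*Z**2 - Z**3.


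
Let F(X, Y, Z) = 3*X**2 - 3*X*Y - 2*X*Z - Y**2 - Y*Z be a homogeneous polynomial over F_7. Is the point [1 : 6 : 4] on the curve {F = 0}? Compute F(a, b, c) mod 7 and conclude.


F(1,6,4) ≡ 1 (mod 7); P is NOT on the curve.

Evaluate F(1, 6, 4) term-by-term (mod 7).
  3*X**2 ↦ 3·1·1·1 = 3
  -3*X*Y ↦ -3·1·6·1 = -18
  -2*X*Z ↦ -2·1·1·4 = -8
  -Y**2 ↦ -1·1·36·1 = -36
  -Y*Z ↦ -1·1·6·4 = -24
Sum: F(1, 6, 4) = (3) + (-18) + (-8) + (-36) + (-24) = -83.
Reducing mod 7: -83 ≡ 1 (mod 7).
Since F(a, b, c) ≡ 1 ≠ 0 (mod 7), P does NOT lie on the curve.


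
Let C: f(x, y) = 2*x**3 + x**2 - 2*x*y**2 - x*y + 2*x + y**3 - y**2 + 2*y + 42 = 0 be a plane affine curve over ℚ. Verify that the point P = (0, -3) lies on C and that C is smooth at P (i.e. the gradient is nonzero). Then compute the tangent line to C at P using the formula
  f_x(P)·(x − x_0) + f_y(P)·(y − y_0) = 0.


Tangent line at P: -13*x + 35*y + 105 = 0.

Step 1: f(0, -3) = 0, so P lies on C.
Step 2: partial derivatives
  f_x(x, y) = 6*x**2 + 2*x - 2*y**2 - y + 2, f_y(x, y) = -4*x*y - x + 3*y**2 - 2*y + 2.
  f_x(P) = -13, f_y(P) = 35 (gradient nonzero, so P is smooth).
Step 3: tangent line at P: -13·(x − 0) + 35·(y − -3) = 0.
Expanding: -13*x + 35*y + 105 = 0.


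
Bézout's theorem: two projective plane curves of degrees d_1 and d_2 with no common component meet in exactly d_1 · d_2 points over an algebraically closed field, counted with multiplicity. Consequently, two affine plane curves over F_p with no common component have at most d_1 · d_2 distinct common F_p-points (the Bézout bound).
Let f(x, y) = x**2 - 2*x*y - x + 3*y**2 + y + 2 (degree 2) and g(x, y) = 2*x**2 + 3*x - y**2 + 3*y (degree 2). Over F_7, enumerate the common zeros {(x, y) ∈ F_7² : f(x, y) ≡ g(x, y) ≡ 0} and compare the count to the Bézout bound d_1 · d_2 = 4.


Common zeros: ∅; count = 0; Bézout bound = 4.

deg(f) = 2, deg(g) = 2, so Bézout bound = 4.
Scan x ∈ F_7. For each x, list the y ∈ F_7 with f(x, y) ≡ 0 and those with g(x, y) ≡ 0 (mod 7); the common zeros in that column are the intersection.
  x = 0: f ≡ 0 at y ∈ ∅; g ≡ 0 at y ∈ {0, 3}; common: ∅.
  x = 1: f ≡ 0 at y ∈ ∅; g ≡ 0 at y ∈ {1, 2}; common: ∅.
  x = 2: f ≡ 0 at y ∈ ∅; g ≡ 0 at y ∈ {0, 3}; common: ∅.
  x = 3: f ≡ 0 at y ∈ ∅; g ≡ 0 at y ∈ ∅; common: ∅.
  x = 4: f ≡ 0 at y ∈ {0}; g ≡ 0 at y ∈ ∅; common: ∅.
  x = 5: f ≡ 0 at y ∈ ∅; g ≡ 0 at y ∈ ∅; common: ∅.
  x = 6: f ≡ 0 at y ∈ ∅; g ≡ 0 at y ∈ ∅; common: ∅.
Collecting: common zeros = ∅, so the count is 0.
Comparison with the Bézout bound: 0 ≤ 4 = deg(f)·deg(g), as expected for curves with no common component (the affine F_7-count falls short of the bound because intersections may lie at infinity, over extension fields, or carry multiplicity).


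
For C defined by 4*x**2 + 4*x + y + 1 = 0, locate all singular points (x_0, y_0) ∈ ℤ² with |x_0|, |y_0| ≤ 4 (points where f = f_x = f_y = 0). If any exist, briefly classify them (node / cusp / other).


No singular points in the scanned grid; C is smooth there.

Compute partial derivatives:
  f_x = 8*x + 4.
  f_y = 1.
f_y = 1 is a nonzero constant, so f_y never vanishes: no point (x, y) can satisfy f = f_x = f_y = 0. In particular no (x, y) ∈ {−4, ..., 4}² is singular; the curve is smooth.


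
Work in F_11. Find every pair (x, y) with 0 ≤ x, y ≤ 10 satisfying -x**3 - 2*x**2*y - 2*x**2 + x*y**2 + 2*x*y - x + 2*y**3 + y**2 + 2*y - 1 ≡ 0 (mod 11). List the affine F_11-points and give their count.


Affine F_11-points: {(0, 7), (3, 3), (4, 8), (5, 3), (6, 3), (7, 7), (8, 0), (8, 1), (9, 5), (10, 2), (10, 7)}; count = 11.

For each of the 121 pairs (x, y) ∈ F_11², evaluate f(x, y) mod 11. Record the zeros.
  x = 0: [0↦10, 1↦4, 2↦1, 3↦2, 4↦8, 5↦9, 6↦6, 7↦0, 8↦3, 9↦5, 10↦7]  zeros at y ∈ {7}
  x = 1: [0↦6, 1↦1, 2↦1, 3↦7, 4↦9, 5↦8, 6↦5, 7↦1, 8↦8, 9↦5, 10↦4]  zeros at y ∈ ∅
  x = 2: [0↦3, 1↦6, 2↦5, 3↦1, 4↦6, 5↦10, 6↦3, 7↦8, 8↦4, 9↦3, 10↦6]  zeros at y ∈ ∅
  x = 3: [0↦6, 1↦2, 2↦7, 3↦0, 4↦4, 5↦9, 6↦5, 7↦4, 8↦7, 9↦4, 10↦7]  zeros at y ∈ {3}
  x = 4: [0↦9, 1↦5, 2↦1, 3↦9, 4↦8, 5↦10, 6↦5, 7↦5, 8↦0, 9↦2, 10↦1]  zeros at y ∈ {8}
  x = 5: [0↦6, 1↦9, 2↦3, 3↦0, 4↦1, 5↦7, 6↦8, 7↦5, 8↦10, 9↦2, 10↦4]  zeros at y ∈ {3}
  x = 6: [0↦2, 1↦8, 2↦7, 3↦0, 4↦10, 5↦5, 6↦8, 7↦9, 8↦9, 9↦9, 10↦10]  zeros at y ∈ {3}
  x = 7: [0↦2, 1↦7, 2↦7, 3↦3, 4↦7, 5↦9, 6↦10, 7↦0, 8↦2, 9↦6, 10↦2]  zeros at y ∈ {7}
  x = 8: [0↦0, 1↦0, 2↦8, 3↦3, 4↦8, 5↦2, 6↦8, 7↦5, 8↦5, 9↦9, 10↦7]  zeros at y ∈ {0, 1}
  x = 9: [0↦1, 1↦3, 2↦4, 3↦5, 4↦7, 5↦0, 6↦7, 7↦7, 8↦1, 9↦1, 10↦8]  zeros at y ∈ {5}
  x = 10: [0↦10, 1↦10, 2↦0, 3↦3, 4↦9, 5↦8, 6↦1, 7↦0, 8↦6, 9↦9, 10↦10]  zeros at y ∈ {2, 7}
Collecting zeros: affine points = {(0, 7), (3, 3), (4, 8), (5, 3), (6, 3), (7, 7), (8, 0), (8, 1), (9, 5), (10, 2), (10, 7)}.
Total count |C(F_11)_aff| = 11.


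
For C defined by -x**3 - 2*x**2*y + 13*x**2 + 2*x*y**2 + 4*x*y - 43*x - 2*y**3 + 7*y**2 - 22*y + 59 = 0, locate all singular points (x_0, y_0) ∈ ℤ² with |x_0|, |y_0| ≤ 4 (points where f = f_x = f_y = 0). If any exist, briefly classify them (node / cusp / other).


Singular points: {(3, 2)}; classification: cusp.

Compute partial derivatives:
  f_x = -3*x**2 - 4*x*y + 26*x + 2*y**2 + 4*y - 43.
  f_y = -2*x**2 + 4*x*y + 4*x - 6*y**2 + 14*y - 22.
Scan x_0 ∈ {−4, ..., 4}. For each x_0, f_y(x_0, y) is a polynomial in y; find its integer roots y ∈ {−4, ..., 4}, then test f_x and f at those candidates.
  x = -4: f_y(-4, y) = -6*y**2 - 2*y - 70; no integer root y with |y| ≤ 4.
  x = -3: f_y(-3, y) = -6*y**2 + 2*y - 52; no integer root y with |y| ≤ 4.
  x = -2: f_y(-2, y) = -6*y**2 + 6*y - 38; no integer root y with |y| ≤ 4.
  x = -1: f_y(-1, y) = -6*y**2 + 10*y - 28; no integer root y with |y| ≤ 4.
  x = 0: f_y(0, y) = -6*y**2 + 14*y - 22; no integer root y with |y| ≤ 4.
  x = 1: f_y(1, y) = -6*y**2 + 18*y - 20; no integer root y with |y| ≤ 4.
  x = 2: f_y(2, y) = -6*y**2 + 22*y - 22; no integer root y with |y| ≤ 4.
  x = 3: f_y(3, y) = -6*y**2 + 26*y - 28; vanishes at y ∈ {2}. (3, 2): f_x = 0, f = 0 — SINGULAR.
  x = 4: f_y(4, y) = -6*y**2 + 30*y - 38; no integer root y with |y| ≤ 4.
Only singular point on the grid: (3, 2).
Classify: substitute x = 3 + u, y = 2 + v and expand: f = -u**3 - 2*u**2*v + 2*u*v**2 - 2*v**3 + v**2.
No constant or linear terms (consistent with a singular point). Quadratic part: v**2. Cubic part: -u**3 - 2*u**2*v + 2*u*v**2 - 2*v**3.
The quadratic part v**2 is a perfect square, so there is a single (double) tangent line v = 0, i.e. y = 2. Restricting the cubic part to that line (v = 0) leaves -u**3 ≠ 0, so f is not divisible by v and the branch is v² ≈ u**3 to lowest order — this is a cusp.
Classification: cusp.


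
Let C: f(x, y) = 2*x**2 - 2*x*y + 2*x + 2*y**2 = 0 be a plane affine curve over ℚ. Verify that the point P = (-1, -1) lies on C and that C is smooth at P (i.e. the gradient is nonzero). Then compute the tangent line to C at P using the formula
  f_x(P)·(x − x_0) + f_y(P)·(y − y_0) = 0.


Tangent line at P: -2*y - 2 = 0.

Step 1: f(-1, -1) = 0, so P lies on C.
Step 2: partial derivatives
  f_x(x, y) = 4*x - 2*y + 2, f_y(x, y) = -2*x + 4*y.
  f_x(P) = 0, f_y(P) = -2 (gradient nonzero, so P is smooth).
Step 3: tangent line at P: 0·(x − -1) + -2·(y − -1) = 0.
Expanding: -2*y - 2 = 0.


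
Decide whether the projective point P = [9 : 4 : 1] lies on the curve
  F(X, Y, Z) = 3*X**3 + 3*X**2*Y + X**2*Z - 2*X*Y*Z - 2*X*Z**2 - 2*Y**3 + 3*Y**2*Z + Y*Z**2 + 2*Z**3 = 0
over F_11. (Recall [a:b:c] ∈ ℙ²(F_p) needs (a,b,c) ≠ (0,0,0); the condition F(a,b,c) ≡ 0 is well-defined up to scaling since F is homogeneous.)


F(9,4,1) ≡ 7 (mod 11); P is NOT on the curve.

Evaluate F(9, 4, 1) term-by-term (mod 11).
  3*X**3 ↦ 3·729·1·1 = 2187
  3*X**2*Y ↦ 3·81·4·1 = 972
  X**2*Z ↦ 1·81·1·1 = 81
  -2*X*Y*Z ↦ -2·9·4·1 = -72
  -2*X*Z**2 ↦ -2·9·1·1 = -18
  -2*Y**3 ↦ -2·1·64·1 = -128
  3*Y**2*Z ↦ 3·1·16·1 = 48
  Y*Z**2 ↦ 1·1·4·1 = 4
  2*Z**3 ↦ 2·1·1·1 = 2
Sum: F(9, 4, 1) = (2187) + (972) + (81) + (-72) + (-18) + (-128) + (48) + (4) + (2) = 3076.
Reducing mod 11: 3076 ≡ 7 (mod 11).
Since F(a, b, c) ≡ 7 ≠ 0 (mod 11), P does NOT lie on the curve.


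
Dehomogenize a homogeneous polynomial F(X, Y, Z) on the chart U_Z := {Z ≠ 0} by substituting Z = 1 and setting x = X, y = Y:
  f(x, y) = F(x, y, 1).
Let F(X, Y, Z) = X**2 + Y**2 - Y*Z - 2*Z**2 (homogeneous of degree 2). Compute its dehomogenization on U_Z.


f(x, y) = x**2 + y**2 - y - 2

On U_Z we set Z = 1. Each monomial c·X^i·Y^j·Z^k in F becomes c·x^i·y^j·1^k = c·x^i·y^j.
Substituting Z = 1: F(X, Y, 1) = x**2 + y**2 - y - 2.
Note: deg(f) ≤ deg(F) = 2; strict inequality happens when F is divisible by Z (lost terms).


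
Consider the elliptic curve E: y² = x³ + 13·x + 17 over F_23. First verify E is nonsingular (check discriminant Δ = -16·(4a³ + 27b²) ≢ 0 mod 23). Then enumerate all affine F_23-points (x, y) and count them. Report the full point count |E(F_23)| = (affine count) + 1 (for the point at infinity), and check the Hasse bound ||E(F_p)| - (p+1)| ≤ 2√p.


Affine points = {(1, 10), (1, 13), (4, 8), (4, 15), (5, 0), (6, 9), (6, 14), (8, 9), (8, 14), (9, 9), (9, 14), (19, 4), (19, 19), (21, 11), (21, 12), (22, 7), (22, 16)}; affine count = 17; |E(F_23)| = 18.

Discriminant check: Δ ∝ 4a³ + 27b² = 4·13³ + 27·17² = 4·2197 + 27·289 ≡ 8 (mod 23). Nonzero ⇒ E is nonsingular.
For each x ∈ F_23, compute rhs = x³ + 13·x + 17 mod 23, then count y ∈ F_23 with y² ≡ rhs.
  x = 0: rhs = 17, matching y values: none (0 points).
  x = 1: rhs = 8, matching y values: 10, 13 (2 points).
  x = 2: rhs = 5, matching y values: none (0 points).
  x = 3: rhs = 14, matching y values: none (0 points).
  x = 4: rhs = 18, matching y values: 8, 15 (2 points).
  x = 5: rhs = 0, matching y values: 0 (1 points).
  x = 6: rhs = 12, matching y values: 9, 14 (2 points).
  x = 7: rhs = 14, matching y values: none (0 points).
  x = 8: rhs = 12, matching y values: 9, 14 (2 points).
  x = 9: rhs = 12, matching y values: 9, 14 (2 points).
  x = 10: rhs = 20, matching y values: none (0 points).
  x = 11: rhs = 19, matching y values: none (0 points).
  x = 12: rhs = 15, matching y values: none (0 points).
  x = 13: rhs = 14, matching y values: none (0 points).
  x = 14: rhs = 22, matching y values: none (0 points).
  x = 15: rhs = 22, matching y values: none (0 points).
  x = 16: rhs = 20, matching y values: none (0 points).
  x = 17: rhs = 22, matching y values: none (0 points).
  x = 18: rhs = 11, matching y values: none (0 points).
  x = 19: rhs = 16, matching y values: 4, 19 (2 points).
  x = 20: rhs = 20, matching y values: none (0 points).
  x = 21: rhs = 6, matching y values: 11, 12 (2 points).
  x = 22: rhs = 3, matching y values: 7, 16 (2 points).
Total affine count: 17.
Full point count |E(F_23)| = 17 + 1 = 18.
Hasse bound: |18 − (23+1)| = |-6| = 6 ≤ 2√23 ≈ 9.5917 ✓.


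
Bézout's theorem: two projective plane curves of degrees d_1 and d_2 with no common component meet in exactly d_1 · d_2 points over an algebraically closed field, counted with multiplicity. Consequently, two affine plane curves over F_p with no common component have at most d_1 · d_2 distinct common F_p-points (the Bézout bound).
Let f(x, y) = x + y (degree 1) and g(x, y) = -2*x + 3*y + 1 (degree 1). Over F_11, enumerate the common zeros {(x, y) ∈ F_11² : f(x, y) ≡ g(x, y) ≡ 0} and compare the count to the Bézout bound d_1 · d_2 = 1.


Common zeros: {(9, 2)}; count = 1; Bézout bound = 1.

deg(f) = 1, deg(g) = 1, so Bézout bound = 1.
Scan x ∈ F_11. For each x, list the y ∈ F_11 with f(x, y) ≡ 0 and those with g(x, y) ≡ 0 (mod 11); the common zeros in that column are the intersection.
  x = 0: f ≡ 0 at y ∈ {0}; g ≡ 0 at y ∈ {7}; common: ∅.
  x = 1: f ≡ 0 at y ∈ {10}; g ≡ 0 at y ∈ {4}; common: ∅.
  x = 2: f ≡ 0 at y ∈ {9}; g ≡ 0 at y ∈ {1}; common: ∅.
  x = 3: f ≡ 0 at y ∈ {8}; g ≡ 0 at y ∈ {9}; common: ∅.
  x = 4: f ≡ 0 at y ∈ {7}; g ≡ 0 at y ∈ {6}; common: ∅.
  x = 5: f ≡ 0 at y ∈ {6}; g ≡ 0 at y ∈ {3}; common: ∅.
  x = 6: f ≡ 0 at y ∈ {5}; g ≡ 0 at y ∈ {0}; common: ∅.
  x = 7: f ≡ 0 at y ∈ {4}; g ≡ 0 at y ∈ {8}; common: ∅.
  x = 8: f ≡ 0 at y ∈ {3}; g ≡ 0 at y ∈ {5}; common: ∅.
  x = 9: f ≡ 0 at y ∈ {2}; g ≡ 0 at y ∈ {2}; common: {2}.
  x = 10: f ≡ 0 at y ∈ {1}; g ≡ 0 at y ∈ {10}; common: ∅.
Collecting: common zeros = {(9, 2)}, so the count is 1.
Comparison with the Bézout bound: 1 ≤ 1 = deg(f)·deg(g), as expected for curves with no common component (the bound is attained).


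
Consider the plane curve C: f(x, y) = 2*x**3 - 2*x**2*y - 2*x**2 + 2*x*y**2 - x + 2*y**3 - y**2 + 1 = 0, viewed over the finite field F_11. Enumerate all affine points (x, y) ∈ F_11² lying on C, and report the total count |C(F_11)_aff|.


Affine F_11-points: {(0, 7), (1, 0), (3, 5), (3, 10), (4, 8), (5, 10), (6, 8), (7, 9), (10, 8)}; count = 9.

For each of the 121 pairs (x, y) ∈ F_11², evaluate f(x, y) mod 11. Record the zeros.
  x = 0: [0↦1, 1↦2, 2↦2, 3↦2, 4↦3, 5↦6, 6↦1, 7↦0, 8↦4, 9↦3, 10↦9]  zeros at y ∈ {7}
  x = 1: [0↦0, 1↦1, 2↦5, 3↦2, 4↦4, 5↦1, 6↦5, 7↦6, 8↦5, 9↦3, 10↦1]  zeros at y ∈ {0}
  x = 2: [0↦7, 1↦4, 2↦8, 3↦9, 4↦8, 5↦6, 6↦4, 7↦3, 8↦4, 9↦8, 10↦5]  zeros at y ∈ ∅
  x = 3: [0↦1, 1↦1, 2↦1, 3↦2, 4↦5, 5↦0, 6↦10, 7↦3, 8↦2, 9↦8, 10↦0]  zeros at y ∈ {5, 10}
  x = 4: [0↦5, 1↦4, 2↦7, 3↦4, 4↦7, 5↦6, 6↦2, 7↦7, 8↦0, 9↦4, 10↦9]  zeros at y ∈ {8}
  x = 5: [0↦9, 1↦3, 2↦5, 3↦5, 4↦4, 5↦3, 6↦3, 7↦5, 8↦10, 9↦8, 10↦0]  zeros at y ∈ {10}
  x = 6: [0↦3, 1↦10, 2↦7, 3↦6, 4↦8, 5↦3, 6↦3, 7↦9, 8↦0, 9↦10, 10↦7]  zeros at y ∈ {8}
  x = 7: [0↦10, 1↦4, 2↦3, 3↦8, 4↦9, 5↦7, 6↦3, 7↦9, 8↦4, 9↦0, 10↦9]  zeros at y ∈ {9}
  x = 8: [0↦9, 1↦8, 2↦5, 3↦1, 4↦8, 5↦5, 6↦4, 7↦6, 8↦1, 9↦1, 10↦7]  zeros at y ∈ ∅
  x = 9: [0↦1, 1↦1, 2↦3, 3↦8, 4↦6, 5↦9, 6↦7, 7↦1, 8↦3, 9↦3, 10↦2]  zeros at y ∈ ∅
  x = 10: [0↦9, 1↦6, 2↦9, 3↦8, 4↦4, 5↦9, 6↦2, 7↦6, 8↦0, 9↦7, 10↦6]  zeros at y ∈ {8}
Collecting zeros: affine points = {(0, 7), (1, 0), (3, 5), (3, 10), (4, 8), (5, 10), (6, 8), (7, 9), (10, 8)}.
Total count |C(F_11)_aff| = 9.


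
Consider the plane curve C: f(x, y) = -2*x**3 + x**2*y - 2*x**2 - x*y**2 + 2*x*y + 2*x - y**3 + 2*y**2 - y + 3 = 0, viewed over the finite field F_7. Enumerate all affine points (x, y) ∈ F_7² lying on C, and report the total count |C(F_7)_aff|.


Affine F_7-points: {(0, 5), (0, 6), (3, 0), (3, 6), (4, 2), (5, 0), (6, 6)}; count = 7.

For each of the 49 pairs (x, y) ∈ F_7², evaluate f(x, y) mod 7. Record the zeros.
  x = 0: [0↦3, 1↦3, 2↦1, 3↦5, 4↦2, 5↦0, 6↦0]  zeros at y ∈ {5, 6}
  x = 1: [0↦1, 1↦3, 2↦1, 3↦3, 4↦3, 5↦2, 6↦1]  zeros at y ∈ ∅
  x = 2: [0↦4, 1↦3, 2↦3, 3↦5, 4↦3, 5↦5, 6↦5]  zeros at y ∈ ∅
  x = 3: [0↦0, 1↦5, 2↦2, 3↦6, 4↦4, 5↦4, 6↦0]  zeros at y ∈ {0, 6}
  x = 4: [0↦5, 1↦4, 2↦0, 3↦1, 4↦1, 5↦1, 6↦2]  zeros at y ∈ {2}
  x = 5: [0↦0, 1↦2, 2↦6, 3↦6, 4↦3, 5↦5, 6↦6]  zeros at y ∈ {0}
  x = 6: [0↦1, 1↦1, 2↦1, 3↦2, 4↦5, 5↦4, 6↦0]  zeros at y ∈ {6}
Collecting zeros: affine points = {(0, 5), (0, 6), (3, 0), (3, 6), (4, 2), (5, 0), (6, 6)}.
Total count |C(F_7)_aff| = 7.


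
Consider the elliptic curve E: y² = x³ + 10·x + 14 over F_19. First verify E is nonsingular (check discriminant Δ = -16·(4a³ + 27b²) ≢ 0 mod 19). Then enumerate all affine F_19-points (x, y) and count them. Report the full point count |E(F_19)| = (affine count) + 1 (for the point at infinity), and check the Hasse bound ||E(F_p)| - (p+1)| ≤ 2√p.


Affine points = {(1, 5), (1, 14), (2, 2), (2, 17), (4, 2), (4, 17), (6, 9), (6, 10), (7, 3), (7, 16), (8, 6), (8, 13), (9, 4), (9, 15), (11, 7), (11, 12), (12, 0), (13, 2), (13, 17), (15, 9), (15, 10), (17, 9), (17, 10)}; affine count = 23; |E(F_19)| = 24.

Discriminant check: Δ ∝ 4a³ + 27b² = 4·10³ + 27·14² = 4·1000 + 27·196 ≡ 1 (mod 19). Nonzero ⇒ E is nonsingular.
For each x ∈ F_19, compute rhs = x³ + 10·x + 14 mod 19, then count y ∈ F_19 with y² ≡ rhs.
  x = 0: rhs = 14, matching y values: none (0 points).
  x = 1: rhs = 6, matching y values: 5, 14 (2 points).
  x = 2: rhs = 4, matching y values: 2, 17 (2 points).
  x = 3: rhs = 14, matching y values: none (0 points).
  x = 4: rhs = 4, matching y values: 2, 17 (2 points).
  x = 5: rhs = 18, matching y values: none (0 points).
  x = 6: rhs = 5, matching y values: 9, 10 (2 points).
  x = 7: rhs = 9, matching y values: 3, 16 (2 points).
  x = 8: rhs = 17, matching y values: 6, 13 (2 points).
  x = 9: rhs = 16, matching y values: 4, 15 (2 points).
  x = 10: rhs = 12, matching y values: none (0 points).
  x = 11: rhs = 11, matching y values: 7, 12 (2 points).
  x = 12: rhs = 0, matching y values: 0 (1 points).
  x = 13: rhs = 4, matching y values: 2, 17 (2 points).
  x = 14: rhs = 10, matching y values: none (0 points).
  x = 15: rhs = 5, matching y values: 9, 10 (2 points).
  x = 16: rhs = 14, matching y values: none (0 points).
  x = 17: rhs = 5, matching y values: 9, 10 (2 points).
  x = 18: rhs = 3, matching y values: none (0 points).
Total affine count: 23.
Full point count |E(F_19)| = 23 + 1 = 24.
Hasse bound: |24 − (19+1)| = |4| = 4 ≤ 2√19 ≈ 8.7178 ✓.


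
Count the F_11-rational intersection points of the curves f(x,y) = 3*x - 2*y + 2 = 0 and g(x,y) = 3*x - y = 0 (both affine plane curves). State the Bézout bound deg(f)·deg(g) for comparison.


Common zeros: {(8, 2)}; count = 1; Bézout bound = 1.

deg(f) = 1, deg(g) = 1, so Bézout bound = 1.
Scan x ∈ F_11. For each x, list the y ∈ F_11 with f(x, y) ≡ 0 and those with g(x, y) ≡ 0 (mod 11); the common zeros in that column are the intersection.
  x = 0: f ≡ 0 at y ∈ {1}; g ≡ 0 at y ∈ {0}; common: ∅.
  x = 1: f ≡ 0 at y ∈ {8}; g ≡ 0 at y ∈ {3}; common: ∅.
  x = 2: f ≡ 0 at y ∈ {4}; g ≡ 0 at y ∈ {6}; common: ∅.
  x = 3: f ≡ 0 at y ∈ {0}; g ≡ 0 at y ∈ {9}; common: ∅.
  x = 4: f ≡ 0 at y ∈ {7}; g ≡ 0 at y ∈ {1}; common: ∅.
  x = 5: f ≡ 0 at y ∈ {3}; g ≡ 0 at y ∈ {4}; common: ∅.
  x = 6: f ≡ 0 at y ∈ {10}; g ≡ 0 at y ∈ {7}; common: ∅.
  x = 7: f ≡ 0 at y ∈ {6}; g ≡ 0 at y ∈ {10}; common: ∅.
  x = 8: f ≡ 0 at y ∈ {2}; g ≡ 0 at y ∈ {2}; common: {2}.
  x = 9: f ≡ 0 at y ∈ {9}; g ≡ 0 at y ∈ {5}; common: ∅.
  x = 10: f ≡ 0 at y ∈ {5}; g ≡ 0 at y ∈ {8}; common: ∅.
Collecting: common zeros = {(8, 2)}, so the count is 1.
Comparison with the Bézout bound: 1 ≤ 1 = deg(f)·deg(g), as expected for curves with no common component (the bound is attained).


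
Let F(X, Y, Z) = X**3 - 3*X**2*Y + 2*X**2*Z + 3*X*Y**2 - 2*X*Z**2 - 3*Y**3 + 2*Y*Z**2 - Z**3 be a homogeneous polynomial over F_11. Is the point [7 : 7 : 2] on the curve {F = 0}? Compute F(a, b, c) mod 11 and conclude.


F(7,7,2) ≡ 8 (mod 11); P is NOT on the curve.

Evaluate F(7, 7, 2) term-by-term (mod 11).
  X**3 ↦ 1·343·1·1 = 343
  -3*X**2*Y ↦ -3·49·7·1 = -1029
  2*X**2*Z ↦ 2·49·1·2 = 196
  3*X*Y**2 ↦ 3·7·49·1 = 1029
  -2*X*Z**2 ↦ -2·7·1·4 = -56
  -3*Y**3 ↦ -3·1·343·1 = -1029
  2*Y*Z**2 ↦ 2·1·7·4 = 56
  -Z**3 ↦ -1·1·1·8 = -8
Sum: F(7, 7, 2) = (343) + (-1029) + (196) + (1029) + (-56) + (-1029) + (56) + (-8) = -498.
Reducing mod 11: -498 ≡ 8 (mod 11).
Since F(a, b, c) ≡ 8 ≠ 0 (mod 11), P does NOT lie on the curve.


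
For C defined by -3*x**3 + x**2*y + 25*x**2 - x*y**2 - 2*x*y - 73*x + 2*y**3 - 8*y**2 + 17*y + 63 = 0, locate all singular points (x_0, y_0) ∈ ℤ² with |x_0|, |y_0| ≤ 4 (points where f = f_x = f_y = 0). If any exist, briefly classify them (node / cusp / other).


Singular points: {(3, 2)}; classification: cusp.

Compute partial derivatives:
  f_x = -9*x**2 + 2*x*y + 50*x - y**2 - 2*y - 73.
  f_y = x**2 - 2*x*y - 2*x + 6*y**2 - 16*y + 17.
Scan x_0 ∈ {−4, ..., 4}. For each x_0, f_y(x_0, y) is a polynomial in y; find its integer roots y ∈ {−4, ..., 4}, then test f_x and f at those candidates.
  x = -4: f_y(-4, y) = 6*y**2 - 8*y + 41; no integer root y with |y| ≤ 4.
  x = -3: f_y(-3, y) = 6*y**2 - 10*y + 32; no integer root y with |y| ≤ 4.
  x = -2: f_y(-2, y) = 6*y**2 - 12*y + 25; no integer root y with |y| ≤ 4.
  x = -1: f_y(-1, y) = 6*y**2 - 14*y + 20; no integer root y with |y| ≤ 4.
  x = 0: f_y(0, y) = 6*y**2 - 16*y + 17; no integer root y with |y| ≤ 4.
  x = 1: f_y(1, y) = 6*y**2 - 18*y + 16; no integer root y with |y| ≤ 4.
  x = 2: f_y(2, y) = 6*y**2 - 20*y + 17; no integer root y with |y| ≤ 4.
  x = 3: f_y(3, y) = 6*y**2 - 22*y + 20; vanishes at y ∈ {2}. (3, 2): f_x = 0, f = 0 — SINGULAR.
  x = 4: f_y(4, y) = 6*y**2 - 24*y + 25; no integer root y with |y| ≤ 4.
Only singular point on the grid: (3, 2).
Classify: substitute x = 3 + u, y = 2 + v and expand: f = -3*u**3 + u**2*v - u*v**2 + 2*v**3 + v**2.
No constant or linear terms (consistent with a singular point). Quadratic part: v**2. Cubic part: -3*u**3 + u**2*v - u*v**2 + 2*v**3.
The quadratic part v**2 is a perfect square, so there is a single (double) tangent line v = 0, i.e. y = 2. Restricting the cubic part to that line (v = 0) leaves -3*u**3 ≠ 0, so f is not divisible by v and the branch is v² ≈ 3*u**3 to lowest order — this is a cusp.
Classification: cusp.


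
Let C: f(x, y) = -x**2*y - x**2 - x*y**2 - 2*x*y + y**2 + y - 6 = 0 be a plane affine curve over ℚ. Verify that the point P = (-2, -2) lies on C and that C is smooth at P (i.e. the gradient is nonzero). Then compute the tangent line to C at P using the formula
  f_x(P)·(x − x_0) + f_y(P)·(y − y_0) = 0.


Tangent line at P: -4*x - 11*y - 30 = 0.

Step 1: f(-2, -2) = 0, so P lies on C.
Step 2: partial derivatives
  f_x(x, y) = -2*x*y - 2*x - y**2 - 2*y, f_y(x, y) = -x**2 - 2*x*y - 2*x + 2*y + 1.
  f_x(P) = -4, f_y(P) = -11 (gradient nonzero, so P is smooth).
Step 3: tangent line at P: -4·(x − -2) + -11·(y − -2) = 0.
Expanding: -4*x - 11*y - 30 = 0.


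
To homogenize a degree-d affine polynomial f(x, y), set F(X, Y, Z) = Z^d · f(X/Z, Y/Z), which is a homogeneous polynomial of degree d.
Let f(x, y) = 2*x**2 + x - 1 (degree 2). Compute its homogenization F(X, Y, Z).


F(X, Y, Z) = 2*X**2 + X*Z - Z**2

deg(f) = 2.
Substitute x = X/Z, y = Y/Z into f, then multiply by Z^2.
  monomial 2·x^2·y^0 ↦ 2·X^2·Y^0·Z^0.
  monomial 1·x^1·y^0 ↦ 1·X^1·Y^0·Z^1.
  monomial -1·x^0·y^0 ↦ -1·X^0·Y^0·Z^2.
Collecting: F(X, Y, Z) = 2*X**2 + X*Z - Z**2.


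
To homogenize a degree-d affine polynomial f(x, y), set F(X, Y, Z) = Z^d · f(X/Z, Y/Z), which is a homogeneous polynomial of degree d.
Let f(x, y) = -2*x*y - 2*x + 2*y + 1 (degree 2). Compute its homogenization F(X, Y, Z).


F(X, Y, Z) = -2*X*Y - 2*X*Z + 2*Y*Z + Z**2

deg(f) = 2.
Substitute x = X/Z, y = Y/Z into f, then multiply by Z^2.
  monomial -2·x^1·y^1 ↦ -2·X^1·Y^1·Z^0.
  monomial -2·x^1·y^0 ↦ -2·X^1·Y^0·Z^1.
  monomial 2·x^0·y^1 ↦ 2·X^0·Y^1·Z^1.
  monomial 1·x^0·y^0 ↦ 1·X^0·Y^0·Z^2.
Collecting: F(X, Y, Z) = -2*X*Y - 2*X*Z + 2*Y*Z + Z**2.


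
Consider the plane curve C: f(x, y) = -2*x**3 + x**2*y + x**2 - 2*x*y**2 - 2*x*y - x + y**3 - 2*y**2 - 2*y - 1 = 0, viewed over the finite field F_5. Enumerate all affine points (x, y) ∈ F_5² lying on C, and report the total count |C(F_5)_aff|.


Affine F_5-points: {(0, 2), (1, 4), (2, 0), (2, 2), (2, 4), (3, 1), (4, 1)}; count = 7.

For each of the 25 pairs (x, y) ∈ F_5², evaluate f(x, y) mod 5. Record the zeros.
  x = 0: [0↦4, 1↦1, 2↦0, 3↦2, 4↦3]  zeros at y ∈ {2}
  x = 1: [0↦2, 1↦1, 2↦3, 3↦4, 4↦0]  zeros at y ∈ {4}
  x = 2: [0↦0, 1↦3, 2↦0, 3↦2, 4↦0]  zeros at y ∈ {0, 2, 4}
  x = 3: [0↦1, 1↦0, 2↦4, 3↦4, 4↦1]  zeros at y ∈ {1}
  x = 4: [0↦3, 1↦0, 2↦3, 3↦3, 4↦1]  zeros at y ∈ {1}
Collecting zeros: affine points = {(0, 2), (1, 4), (2, 0), (2, 2), (2, 4), (3, 1), (4, 1)}.
Total count |C(F_5)_aff| = 7.


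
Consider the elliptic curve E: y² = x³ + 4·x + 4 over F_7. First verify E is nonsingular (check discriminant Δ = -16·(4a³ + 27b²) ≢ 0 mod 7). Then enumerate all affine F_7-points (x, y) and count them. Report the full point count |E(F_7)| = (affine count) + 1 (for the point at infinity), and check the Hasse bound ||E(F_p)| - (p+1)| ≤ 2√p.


Affine points = {(0, 2), (0, 5), (1, 3), (1, 4), (3, 1), (3, 6), (4, 0), (5, 3), (5, 4)}; affine count = 9; |E(F_7)| = 10.

Discriminant check: Δ ∝ 4a³ + 27b² = 4·4³ + 27·4² = 4·64 + 27·16 ≡ 2 (mod 7). Nonzero ⇒ E is nonsingular.
For each x ∈ F_7, compute rhs = x³ + 4·x + 4 mod 7, then count y ∈ F_7 with y² ≡ rhs.
  x = 0: rhs = 4, matching y values: 2, 5 (2 points).
  x = 1: rhs = 2, matching y values: 3, 4 (2 points).
  x = 2: rhs = 6, matching y values: none (0 points).
  x = 3: rhs = 1, matching y values: 1, 6 (2 points).
  x = 4: rhs = 0, matching y values: 0 (1 points).
  x = 5: rhs = 2, matching y values: 3, 4 (2 points).
  x = 6: rhs = 6, matching y values: none (0 points).
Total affine count: 9.
Full point count |E(F_7)| = 9 + 1 = 10.
Hasse bound: |10 − (7+1)| = |2| = 2 ≤ 2√7 ≈ 5.2915 ✓.


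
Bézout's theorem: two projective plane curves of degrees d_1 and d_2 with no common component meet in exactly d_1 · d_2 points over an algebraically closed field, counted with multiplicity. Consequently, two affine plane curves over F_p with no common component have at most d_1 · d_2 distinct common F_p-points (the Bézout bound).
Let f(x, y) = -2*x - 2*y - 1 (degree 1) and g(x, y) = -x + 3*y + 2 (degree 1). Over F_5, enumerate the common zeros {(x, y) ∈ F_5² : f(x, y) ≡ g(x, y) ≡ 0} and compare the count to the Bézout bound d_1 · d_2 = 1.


Common zeros: {(2, 0)}; count = 1; Bézout bound = 1.

deg(f) = 1, deg(g) = 1, so Bézout bound = 1.
Scan x ∈ F_5. For each x, list the y ∈ F_5 with f(x, y) ≡ 0 and those with g(x, y) ≡ 0 (mod 5); the common zeros in that column are the intersection.
  x = 0: f ≡ 0 at y ∈ {2}; g ≡ 0 at y ∈ {1}; common: ∅.
  x = 1: f ≡ 0 at y ∈ {1}; g ≡ 0 at y ∈ {3}; common: ∅.
  x = 2: f ≡ 0 at y ∈ {0}; g ≡ 0 at y ∈ {0}; common: {0}.
  x = 3: f ≡ 0 at y ∈ {4}; g ≡ 0 at y ∈ {2}; common: ∅.
  x = 4: f ≡ 0 at y ∈ {3}; g ≡ 0 at y ∈ {4}; common: ∅.
Collecting: common zeros = {(2, 0)}, so the count is 1.
Comparison with the Bézout bound: 1 ≤ 1 = deg(f)·deg(g), as expected for curves with no common component (the bound is attained).


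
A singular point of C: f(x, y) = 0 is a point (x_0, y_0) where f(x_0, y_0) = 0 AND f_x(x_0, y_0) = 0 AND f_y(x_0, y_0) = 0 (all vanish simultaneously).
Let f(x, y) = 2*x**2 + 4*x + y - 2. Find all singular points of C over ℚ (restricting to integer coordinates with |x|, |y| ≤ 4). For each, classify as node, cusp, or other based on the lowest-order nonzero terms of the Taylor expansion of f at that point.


No singular points in the scanned grid; C is smooth there.

Compute partial derivatives:
  f_x = 4*x + 4.
  f_y = 1.
f_y = 1 is a nonzero constant, so f_y never vanishes: no point (x, y) can satisfy f = f_x = f_y = 0. In particular no (x, y) ∈ {−4, ..., 4}² is singular; the curve is smooth.


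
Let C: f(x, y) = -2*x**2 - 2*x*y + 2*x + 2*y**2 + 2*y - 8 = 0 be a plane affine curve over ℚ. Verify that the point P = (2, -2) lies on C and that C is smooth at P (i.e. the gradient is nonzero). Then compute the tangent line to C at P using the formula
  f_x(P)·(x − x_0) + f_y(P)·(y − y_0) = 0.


Tangent line at P: -2*x - 10*y - 16 = 0.

Step 1: f(2, -2) = 0, so P lies on C.
Step 2: partial derivatives
  f_x(x, y) = -4*x - 2*y + 2, f_y(x, y) = -2*x + 4*y + 2.
  f_x(P) = -2, f_y(P) = -10 (gradient nonzero, so P is smooth).
Step 3: tangent line at P: -2·(x − 2) + -10·(y − -2) = 0.
Expanding: -2*x - 10*y - 16 = 0.


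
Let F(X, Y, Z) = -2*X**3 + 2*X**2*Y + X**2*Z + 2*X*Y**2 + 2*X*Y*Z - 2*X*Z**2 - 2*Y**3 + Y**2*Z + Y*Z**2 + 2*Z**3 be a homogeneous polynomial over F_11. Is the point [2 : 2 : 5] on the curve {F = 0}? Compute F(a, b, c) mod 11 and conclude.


F(2,2,5) ≡ 5 (mod 11); P is NOT on the curve.

Evaluate F(2, 2, 5) term-by-term (mod 11).
  -2*X**3 ↦ -2·8·1·1 = -16
  2*X**2*Y ↦ 2·4·2·1 = 16
  X**2*Z ↦ 1·4·1·5 = 20
  2*X*Y**2 ↦ 2·2·4·1 = 16
  2*X*Y*Z ↦ 2·2·2·5 = 40
  -2*X*Z**2 ↦ -2·2·1·25 = -100
  -2*Y**3 ↦ -2·1·8·1 = -16
  Y**2*Z ↦ 1·1·4·5 = 20
  Y*Z**2 ↦ 1·1·2·25 = 50
  2*Z**3 ↦ 2·1·1·125 = 250
Sum: F(2, 2, 5) = (-16) + (16) + (20) + (16) + (40) + (-100) + (-16) + (20) + (50) + (250) = 280.
Reducing mod 11: 280 ≡ 5 (mod 11).
Since F(a, b, c) ≡ 5 ≠ 0 (mod 11), P does NOT lie on the curve.


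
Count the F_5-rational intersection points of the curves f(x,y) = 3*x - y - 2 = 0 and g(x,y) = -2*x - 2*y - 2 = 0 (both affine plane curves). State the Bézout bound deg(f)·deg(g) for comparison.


Common zeros: {(4, 0)}; count = 1; Bézout bound = 1.

deg(f) = 1, deg(g) = 1, so Bézout bound = 1.
Scan x ∈ F_5. For each x, list the y ∈ F_5 with f(x, y) ≡ 0 and those with g(x, y) ≡ 0 (mod 5); the common zeros in that column are the intersection.
  x = 0: f ≡ 0 at y ∈ {3}; g ≡ 0 at y ∈ {4}; common: ∅.
  x = 1: f ≡ 0 at y ∈ {1}; g ≡ 0 at y ∈ {3}; common: ∅.
  x = 2: f ≡ 0 at y ∈ {4}; g ≡ 0 at y ∈ {2}; common: ∅.
  x = 3: f ≡ 0 at y ∈ {2}; g ≡ 0 at y ∈ {1}; common: ∅.
  x = 4: f ≡ 0 at y ∈ {0}; g ≡ 0 at y ∈ {0}; common: {0}.
Collecting: common zeros = {(4, 0)}, so the count is 1.
Comparison with the Bézout bound: 1 ≤ 1 = deg(f)·deg(g), as expected for curves with no common component (the bound is attained).


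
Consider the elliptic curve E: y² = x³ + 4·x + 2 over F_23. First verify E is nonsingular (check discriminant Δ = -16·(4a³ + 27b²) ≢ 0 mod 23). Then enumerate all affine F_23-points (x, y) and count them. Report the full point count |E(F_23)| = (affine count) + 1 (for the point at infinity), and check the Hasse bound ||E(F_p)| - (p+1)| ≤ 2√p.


Affine points = {(0, 5), (0, 18), (2, 8), (2, 15), (3, 8), (3, 15), (4, 6), (4, 17), (5, 3), (5, 20), (6, 9), (6, 14), (9, 10), (9, 13), (18, 8), (18, 15), (20, 3), (20, 20), (21, 3), (21, 20)}; affine count = 20; |E(F_23)| = 21.

Discriminant check: Δ ∝ 4a³ + 27b² = 4·4³ + 27·2² = 4·64 + 27·4 ≡ 19 (mod 23). Nonzero ⇒ E is nonsingular.
For each x ∈ F_23, compute rhs = x³ + 4·x + 2 mod 23, then count y ∈ F_23 with y² ≡ rhs.
  x = 0: rhs = 2, matching y values: 5, 18 (2 points).
  x = 1: rhs = 7, matching y values: none (0 points).
  x = 2: rhs = 18, matching y values: 8, 15 (2 points).
  x = 3: rhs = 18, matching y values: 8, 15 (2 points).
  x = 4: rhs = 13, matching y values: 6, 17 (2 points).
  x = 5: rhs = 9, matching y values: 3, 20 (2 points).
  x = 6: rhs = 12, matching y values: 9, 14 (2 points).
  x = 7: rhs = 5, matching y values: none (0 points).
  x = 8: rhs = 17, matching y values: none (0 points).
  x = 9: rhs = 8, matching y values: 10, 13 (2 points).
  x = 10: rhs = 7, matching y values: none (0 points).
  x = 11: rhs = 20, matching y values: none (0 points).
  x = 12: rhs = 7, matching y values: none (0 points).
  x = 13: rhs = 20, matching y values: none (0 points).
  x = 14: rhs = 19, matching y values: none (0 points).
  x = 15: rhs = 10, matching y values: none (0 points).
  x = 16: rhs = 22, matching y values: none (0 points).
  x = 17: rhs = 15, matching y values: none (0 points).
  x = 18: rhs = 18, matching y values: 8, 15 (2 points).
  x = 19: rhs = 14, matching y values: none (0 points).
  x = 20: rhs = 9, matching y values: 3, 20 (2 points).
  x = 21: rhs = 9, matching y values: 3, 20 (2 points).
  x = 22: rhs = 20, matching y values: none (0 points).
Total affine count: 20.
Full point count |E(F_23)| = 20 + 1 = 21.
Hasse bound: |21 − (23+1)| = |-3| = 3 ≤ 2√23 ≈ 9.5917 ✓.
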